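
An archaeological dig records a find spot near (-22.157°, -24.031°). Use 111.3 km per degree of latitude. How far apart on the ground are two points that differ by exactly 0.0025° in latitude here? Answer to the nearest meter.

Along a meridian 0.0025° is 0.0025 × 111300 = 278.25 m.

278 meters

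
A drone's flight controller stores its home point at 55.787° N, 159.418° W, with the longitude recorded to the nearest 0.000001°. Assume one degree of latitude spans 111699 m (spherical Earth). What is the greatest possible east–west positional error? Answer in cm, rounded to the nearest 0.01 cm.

Rounding to 6 decimal places leaves the longitude within ±5e-07° of the true value.
Parallels shrink by cos φ, so at 55.787° a degree of longitude is 111699 × 0.5623 ≈ 62805.1 m.
Maximum E–W displacement: 5e-07 × 62805.1 = 0.0314026 m.
That is 0.0314026 m = 3.1403 cm.

3.14 cm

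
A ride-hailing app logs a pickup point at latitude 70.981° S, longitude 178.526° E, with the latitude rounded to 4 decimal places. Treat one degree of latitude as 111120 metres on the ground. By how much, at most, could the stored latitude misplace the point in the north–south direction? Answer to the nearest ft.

18 ft

Rounding to 4 decimal places leaves the latitude within ±5e-05° of the true value.
Along the meridian that is 5e-05° × 111120 m/° = 5.556 m.
In feet: 5.556 m ÷ 0.3048 ≈ 18.228 ft.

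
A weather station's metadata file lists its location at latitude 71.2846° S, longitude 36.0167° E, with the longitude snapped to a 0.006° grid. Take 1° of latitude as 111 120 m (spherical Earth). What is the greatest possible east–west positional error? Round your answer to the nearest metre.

107 metres

With a 0.006° grid the true value lies within half a step, ±0.006°/2 = ±0.003°, of the stored one.
One degree of longitude at 71.2846° is 111120 × cos 71.2846° ≈ 111120 × 0.3209 = 35654.8 m.
So at most 0.003° × 35654.8 ≈ 106.964 m east–west.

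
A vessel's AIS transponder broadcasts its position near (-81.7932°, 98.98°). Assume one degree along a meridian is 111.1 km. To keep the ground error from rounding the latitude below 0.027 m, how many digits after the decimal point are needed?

7 decimal places

One degree of latitude covers 111100 m.
With N decimal places the half-ulp bound is 0.5·10⁻ᴺ°, or 0.5·10⁻ᴺ × 111100 m on the ground.
Need 0.5 × 111100 × 10⁻ᴺ ≤ 0.027 → 10⁻ᴺ ≤ 4.860e-07, so N ≥ 6.31.
N = 6 would give 0.0555 m (too coarse); N = 7 gives 0.00556 m ≤ 0.027 m.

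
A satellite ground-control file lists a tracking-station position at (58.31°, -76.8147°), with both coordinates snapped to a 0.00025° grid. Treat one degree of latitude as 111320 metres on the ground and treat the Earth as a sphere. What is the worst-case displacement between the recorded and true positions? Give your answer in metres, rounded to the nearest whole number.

With a 0.00025° grid the true value lies within half a step, ±0.00025°/2 = ±0.000125°, of the stored one.
Latitude error → 0.000125 × 111320 = 13.915 m along the meridian.
East–west component at 58.31°: 0.000125° × 111320 × cos 58.31° ≈ 0.000125 × 58479 ≈ 7.30987 m.
Combining orthogonally: (13.915² + 7.30987²)^½ ≈ 15.7182 m.

16 metres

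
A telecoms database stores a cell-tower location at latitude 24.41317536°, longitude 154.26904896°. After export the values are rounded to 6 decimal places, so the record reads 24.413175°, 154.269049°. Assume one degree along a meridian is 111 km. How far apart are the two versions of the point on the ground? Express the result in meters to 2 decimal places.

0.04 meters

Δlat = 24.41317536 − 24.413175 = +0.00000036°; Δlon = 154.26904896 − 154.269049 = -0.00000004°.
North–south shift: 0.00000036 × 111000 = 0.03996 m.
East–west at this latitude: -0.00000004° × 111000 × cos 24.4132° ≈ -0.00000004 × 101075 = -0.00404301 m.
Combined displacement = (0.03996² + 0.00404301²)^½ ≈ 0.040164 m.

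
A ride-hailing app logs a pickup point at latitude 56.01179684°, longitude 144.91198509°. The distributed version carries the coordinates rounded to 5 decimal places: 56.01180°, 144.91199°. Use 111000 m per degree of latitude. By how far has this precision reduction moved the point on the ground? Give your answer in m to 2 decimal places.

Δlat = 56.01179684 − 56.01180 = -0.00000316°; Δlon = 144.91198509 − 144.91199 = -0.00000491°.
N–S: -0.00000316° × 111000 m/° = -0.35076 m.
E–W at 56.0118°: -0.00000491° × 111000 × cos 56.0118° = -0.00000491 × 111000 × 0.5590 ≈ -0.304673 m.
Combined displacement = (0.35076² + 0.304673²)^½ ≈ 0.464605 m.

0.46 m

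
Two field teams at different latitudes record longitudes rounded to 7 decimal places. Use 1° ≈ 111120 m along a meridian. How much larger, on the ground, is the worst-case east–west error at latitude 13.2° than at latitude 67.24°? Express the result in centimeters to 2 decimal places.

0.33 centimeters

Rounding to 7 decimal places leaves the longitude within ±5e-08° of the true value.
Error at 13.2° = 5e-08° × 111120 × cos 13.2° ≈ 0.005556 × 0.9736 = 0.0054092 m.
Error at 67.24° = 5e-08° × 111120 × cos 67.24° ≈ 0.005556 × 0.3869 = 0.0021495 m.
Difference: 0.0054092 − 0.0021495 = 0.0032597 m.
That is 0.00325974 m = 0.32597 cm.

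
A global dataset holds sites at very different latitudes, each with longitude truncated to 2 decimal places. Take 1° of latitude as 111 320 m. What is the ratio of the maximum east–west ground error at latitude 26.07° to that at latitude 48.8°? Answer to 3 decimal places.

1.364

Truncating at 2 decimal places can drop up to a full unit in the last place, so the longitude may be off by as much as 0.01°.
Error at 26.07° = 0.01° × 111320 × cos 26.07° ≈ 1113.2 × 0.8983 = 999.94 m.
At 48.8°: 0.01° × 111320 × cos 48.8° = 0.01 × 111320 × 0.6587 ≈ 733.25 m.
The ratio reduces to cos 26.07° / cos 48.8° = 0.8983/0.6587 ≈ 1.3637.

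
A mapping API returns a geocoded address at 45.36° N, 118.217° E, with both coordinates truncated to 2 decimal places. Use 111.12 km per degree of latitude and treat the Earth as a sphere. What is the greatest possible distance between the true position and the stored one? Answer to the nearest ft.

Truncating at 2 decimal places can drop up to a full unit in the last place, so each coordinate may be off by as much as 0.01°.
N–S: 0.01° × 111120 m/° = 1111.2 m.
East–west component at 45.36°: 0.01° × 111120 × cos 45.36° ≈ 0.01 × 78078.5 ≈ 780.785 m.
Combining orthogonally: (1111.2² + 780.785²)^½ ≈ 1358.08 m.
In feet: 1358.08 m ÷ 0.3048 ≈ 4455.7 ft.

4456 ft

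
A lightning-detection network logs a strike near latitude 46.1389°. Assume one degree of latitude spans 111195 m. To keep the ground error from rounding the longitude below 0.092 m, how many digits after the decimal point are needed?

At 46.1389° one degree of longitude covers 111195 × cos 46.1389° ≈ 111195 × 0.6929 ≈ 77048.4 m.
Rounding to N decimal places gives at most 0.5 × 10⁻ᴺ degrees of error, i.e. 0.5 × 10⁻ᴺ × 77048.4 m.
Need 0.5 × 77048.4 × 10⁻ᴺ ≤ 0.092 → 10⁻ᴺ ≤ 2.388e-06, so N ≥ 5.62.
At 5 places the error can reach 0.385 m, but 6 places keeps it to 0.0385 m.

6 decimal places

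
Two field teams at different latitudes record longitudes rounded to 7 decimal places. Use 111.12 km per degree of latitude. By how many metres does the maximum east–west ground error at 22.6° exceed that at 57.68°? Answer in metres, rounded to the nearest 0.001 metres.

Rounding to 7 decimal places leaves the longitude within ±5e-08° of the true value.
Error at 22.6° = 5e-08° × 111120 × cos 22.6° ≈ 0.005556 × 0.9232 = 0.0051294 m.
Error at 57.68° = 5e-08° × 111120 × cos 57.68° ≈ 0.005556 × 0.5346 = 0.0029705 m.
So the lower-latitude error exceeds the higher by 0.0051294 − 0.0029705 = 0.0021589 m.

0.002 metres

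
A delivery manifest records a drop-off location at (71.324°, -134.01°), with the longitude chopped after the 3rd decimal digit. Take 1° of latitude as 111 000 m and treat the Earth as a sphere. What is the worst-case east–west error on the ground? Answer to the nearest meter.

36 meters

Truncating at 3 decimal places can drop up to a full unit in the last place, so the longitude may be off by as much as 0.001°.
At latitude 71.324° a degree of longitude spans 111000 m × cos 71.324° = 111000 × 0.3202 ≈ 35544 m.
East–west error: 0.001° × 35544 m/° ≈ 35.544 m.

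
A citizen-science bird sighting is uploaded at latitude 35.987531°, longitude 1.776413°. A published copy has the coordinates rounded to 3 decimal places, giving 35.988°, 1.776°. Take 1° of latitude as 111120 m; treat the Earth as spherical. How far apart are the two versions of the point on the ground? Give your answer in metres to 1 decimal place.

The latitude changed by -0.000469° and the longitude by +0.000413°.
North–south shift: -0.000469 × 111120 = -52.1153 m.
E–W at 35.988°: 0.000413° × 111120 × cos 35.988° = 0.000413 × 111120 × 0.8091 ≈ 37.1335 m.
Hypotenuse of the two orthogonal shifts: √(52.1153² + 37.1335²) = 63.9914 m.

64.0 metres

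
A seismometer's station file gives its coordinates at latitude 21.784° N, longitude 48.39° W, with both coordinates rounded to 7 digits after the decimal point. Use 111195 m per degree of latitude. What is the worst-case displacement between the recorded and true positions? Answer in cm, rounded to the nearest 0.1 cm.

0.8 cm

Rounding to 7 decimal places leaves each coordinate within ±5e-08° of the true value.
N–S: 5e-08° × 111195 m/° = 0.00555975 m.
E–W at 21.784°: 5e-08° × 111195 × cos 21.784° = 5e-08 × 111195 × 0.9286 ≈ 0.00516273 m.
Combining orthogonally: (0.00555975² + 0.00516273²)^½ ≈ 0.00758713 m.
That is 0.00758713 m = 0.75871 cm.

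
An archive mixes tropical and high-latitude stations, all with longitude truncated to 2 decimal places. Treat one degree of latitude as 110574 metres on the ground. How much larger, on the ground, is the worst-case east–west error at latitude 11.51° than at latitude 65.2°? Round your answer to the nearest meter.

620 meters

Truncating at 2 decimal places can drop up to a full unit in the last place, so the longitude may be off by as much as 0.01°.
At 11.51°: 0.01° × 110574 × cos 11.51° = 0.01 × 110574 × 0.9799 ≈ 1083.5 m.
Error at 65.2° = 0.01° × 110574 × cos 65.2° ≈ 1105.7 × 0.4195 = 463.8 m.
So the lower-latitude error exceeds the higher by 1083.5 − 463.8 = 619.7 m.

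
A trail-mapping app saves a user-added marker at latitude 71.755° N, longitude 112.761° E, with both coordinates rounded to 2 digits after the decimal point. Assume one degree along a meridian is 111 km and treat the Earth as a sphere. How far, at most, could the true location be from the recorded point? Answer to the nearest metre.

Rounding to 2 decimal places leaves each coordinate within ±0.005° of the true value.
North–south component: 0.005° × 111000 = 555 m.
Longitude error → 0.005 × 111000 × cos 71.755° = 0.005 × 111000 × 0.3131 ≈ 173.76 m.
Combining orthogonally: (555² + 173.76²)^½ ≈ 581.565 m.

582 metres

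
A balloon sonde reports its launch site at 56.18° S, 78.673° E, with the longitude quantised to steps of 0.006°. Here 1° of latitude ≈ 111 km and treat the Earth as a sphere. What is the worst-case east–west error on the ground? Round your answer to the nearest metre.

With a 0.006° grid the true value lies within half a step, ±0.006°/2 = ±0.003°, of the stored one.
One degree of longitude at 56.18° is 111000 × cos 56.18° ≈ 111000 × 0.5566 = 61781 m.
So at most 0.003° × 61781 ≈ 185.343 m east–west.

185 metres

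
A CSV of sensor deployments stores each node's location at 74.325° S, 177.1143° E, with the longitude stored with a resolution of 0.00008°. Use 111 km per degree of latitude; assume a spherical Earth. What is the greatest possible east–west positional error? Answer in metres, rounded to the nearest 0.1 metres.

1.2 metres

With a 0.00008° grid the true value lies within half a step, ±0.00008°/2 = ±4e-05°, of the stored one.
Parallels shrink by cos φ, so at 74.325° a degree of longitude is 111000 × 0.2702 ≈ 29990 m.
East–west error: 4e-05° × 29990 m/° ≈ 1.1996 m.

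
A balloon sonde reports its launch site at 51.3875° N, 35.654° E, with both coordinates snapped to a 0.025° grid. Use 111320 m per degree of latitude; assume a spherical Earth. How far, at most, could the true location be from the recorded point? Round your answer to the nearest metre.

1640 metres

With a 0.025° grid the true value lies within half a step, ±0.025°/2 = ±0.0125°, of the stored one.
North–south component: 0.0125° × 111320 = 1391.5 m.
Longitude error → 0.0125 × 111320 × cos 51.3875° = 0.0125 × 111320 × 0.6241 ≈ 868.366 m.
Combining orthogonally: (1391.5² + 868.366²)^½ ≈ 1640.22 m.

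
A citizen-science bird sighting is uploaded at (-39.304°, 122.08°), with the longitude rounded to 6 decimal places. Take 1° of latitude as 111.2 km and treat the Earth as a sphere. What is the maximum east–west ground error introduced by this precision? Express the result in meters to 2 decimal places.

Rounding to 6 decimal places leaves the longitude within ±5e-07° of the true value.
At latitude 39.304° a degree of longitude spans 111200 m × cos 39.304° = 111200 × 0.7738 ≈ 86046.1 m.
Maximum E–W displacement: 5e-07 × 86046.1 = 0.0430231 m.

0.04 meters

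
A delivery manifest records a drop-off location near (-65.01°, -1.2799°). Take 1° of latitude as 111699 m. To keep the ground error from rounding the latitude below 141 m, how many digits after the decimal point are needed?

One degree of latitude covers 111699 m.
With N decimal places the half-ulp bound is 0.5·10⁻ᴺ°, or 0.5·10⁻ᴺ × 111699 m on the ground.
Need 0.5 × 111699 × 10⁻ᴺ ≤ 141 → 10⁻ᴺ ≤ 2.525e-03, so N ≥ 2.60.
So 3 decimal places suffice (55.8 m); 2 would allow up to 558 m.

3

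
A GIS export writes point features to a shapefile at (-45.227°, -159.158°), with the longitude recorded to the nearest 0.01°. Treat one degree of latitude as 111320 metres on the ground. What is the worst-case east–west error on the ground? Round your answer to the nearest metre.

Rounding to 2 decimal places leaves the longitude within ±0.005° of the true value.
One degree of longitude at 45.227° is 111320 × cos 45.227° ≈ 111320 × 0.7043 = 78402.6 m.
East–west error: 0.005° × 78402.6 m/° ≈ 392.013 m.

392 metres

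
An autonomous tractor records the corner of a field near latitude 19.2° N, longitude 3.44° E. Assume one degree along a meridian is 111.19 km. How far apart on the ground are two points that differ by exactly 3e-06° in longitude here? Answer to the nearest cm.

32 cm

One degree of longitude here spans 111190 × cos 19.2° = 111190 × 0.9444 ≈ 105005 m; 3e-06° of that is 0.315016 m.
That is 0.315016 m = 31.502 cm.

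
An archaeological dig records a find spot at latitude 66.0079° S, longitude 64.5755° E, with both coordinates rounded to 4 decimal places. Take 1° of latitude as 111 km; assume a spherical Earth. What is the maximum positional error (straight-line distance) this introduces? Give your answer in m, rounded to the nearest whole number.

6 m

Rounding to 4 decimal places leaves each coordinate within ±5e-05° of the true value.
Latitude error → 5e-05 × 111000 = 5.55 m along the meridian.
East–west component at 66.0079°: 5e-05° × 111000 × cos 66.0079° ≈ 5e-05 × 45133.8 ≈ 2.25669 m.
Worst case both components are at the extreme and orthogonal: √(5.55² + 2.25669²) ≈ 5.99126 m.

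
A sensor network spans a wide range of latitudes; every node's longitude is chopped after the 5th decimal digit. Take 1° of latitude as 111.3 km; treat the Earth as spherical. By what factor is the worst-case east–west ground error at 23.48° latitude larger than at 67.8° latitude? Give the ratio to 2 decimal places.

Truncating at 5 decimal places can drop up to a full unit in the last place, so the longitude may be off by as much as 1e-05°.
Error at 23.48° = 1e-05° × 111300 × cos 23.48° ≈ 1.113 × 0.9172 = 1.0208 m.
At 67.8°: 1e-05° × 111300 × cos 67.8° = 1e-05 × 111300 × 0.3778 ≈ 0.42054 m.
Ratio: 1.0208 / 0.42054 = cos 23.48° / cos 67.8° ≈ 2.4275.

2.43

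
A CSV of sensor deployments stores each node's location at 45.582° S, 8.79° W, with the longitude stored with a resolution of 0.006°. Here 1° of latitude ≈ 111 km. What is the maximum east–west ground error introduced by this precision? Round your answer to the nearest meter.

233 meters

With a 0.006° grid the true value lies within half a step, ±0.006°/2 = ±0.003°, of the stored one.
Parallels shrink by cos φ, so at 45.582° a degree of longitude is 111000 × 0.6999 ≈ 77687.5 m.
East–west error: 0.003° × 77687.5 m/° ≈ 233.063 m.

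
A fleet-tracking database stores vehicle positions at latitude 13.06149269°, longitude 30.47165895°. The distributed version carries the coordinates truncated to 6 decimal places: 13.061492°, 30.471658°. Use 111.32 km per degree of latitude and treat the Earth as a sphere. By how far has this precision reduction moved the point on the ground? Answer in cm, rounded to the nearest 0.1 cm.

The latitude changed by +0.00000069° and the longitude by +0.00000095°.
N–S: 0.00000069° × 111320 m/° = 0.0768108 m.
East–west at this latitude: 0.00000095° × 111320 × cos 13.0615° ≈ 0.00000095 × 108440 = 0.103018 m.
Distance: √(0.0768108² + 0.103018²) ≈ 0.128501 m.
That is 0.128501 m = 12.85 cm.

12.9 cm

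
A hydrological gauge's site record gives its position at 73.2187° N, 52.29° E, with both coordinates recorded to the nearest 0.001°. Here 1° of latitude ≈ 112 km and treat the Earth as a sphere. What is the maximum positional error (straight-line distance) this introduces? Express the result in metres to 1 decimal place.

Rounding to 3 decimal places leaves each coordinate within ±0.0005° of the true value.
North–south component: 0.0005° × 112000 = 56 m.
E–W at 73.2187°: 0.0005° × 112000 × cos 73.2187° = 0.0005 × 112000 × 0.2887 ≈ 16.1683 m.
The two errors are perpendicular, so the maximum displacement is √(56² + 16.1683²) ≈ 58.2873 m.

58.3 metres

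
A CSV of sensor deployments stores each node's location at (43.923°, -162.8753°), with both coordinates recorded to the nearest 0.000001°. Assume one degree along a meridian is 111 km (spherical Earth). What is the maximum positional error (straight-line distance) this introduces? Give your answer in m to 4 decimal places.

Rounding to 6 decimal places leaves each coordinate within ±5e-07° of the true value.
Latitude error → 5e-07 × 111000 = 0.0555 m along the meridian.
E–W at 43.923°: 5e-07° × 111000 × cos 43.923° = 5e-07 × 111000 × 0.7203 ≈ 0.0399751 m.
Combining orthogonally: (0.0555² + 0.0399751²)^½ ≈ 0.0683978 m.

0.0684 m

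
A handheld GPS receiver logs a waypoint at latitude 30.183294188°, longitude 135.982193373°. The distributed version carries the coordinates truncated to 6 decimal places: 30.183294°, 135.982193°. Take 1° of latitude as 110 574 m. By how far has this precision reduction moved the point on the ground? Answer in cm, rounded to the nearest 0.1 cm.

The latitude changed by +0.000000188° and the longitude by +0.000000373°.
N–S: 0.000000188° × 110574 m/° = 0.0207879 m.
East–west at this latitude: 0.000000373° × 110574 × cos 30.1833° ≈ 0.000000373 × 95582.5 = 0.0356523 m.
Distance: √(0.0207879² + 0.0356523²) ≈ 0.0412701 m.
That is 0.0412701 m = 4.127 cm.

4.1 cm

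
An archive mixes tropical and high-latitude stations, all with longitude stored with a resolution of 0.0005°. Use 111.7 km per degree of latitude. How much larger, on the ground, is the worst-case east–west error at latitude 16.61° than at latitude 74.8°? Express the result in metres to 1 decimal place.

With a 0.0005° grid the true value lies within half a step, ±0.0005°/2 = ±0.00025°, of the stored one.
At 16.61°: 0.00025° × 111700 × cos 16.61° = 0.00025 × 111700 × 0.9583 ≈ 26.76 m.
Error at 74.8° = 0.00025° × 111700 × cos 74.8° ≈ 27.925 × 0.2622 = 7.3216 m.
So the lower-latitude error exceeds the higher by 26.76 − 7.3216 = 19.438 m.

19.4 metres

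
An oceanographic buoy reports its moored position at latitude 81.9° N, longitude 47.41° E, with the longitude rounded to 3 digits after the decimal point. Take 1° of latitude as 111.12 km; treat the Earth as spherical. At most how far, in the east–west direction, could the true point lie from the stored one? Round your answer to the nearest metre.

8 metres

Rounding to 3 decimal places leaves the longitude within ±0.0005° of the true value.
One degree of longitude at 81.9° is 111120 × cos 81.9° ≈ 111120 × 0.1409 = 15656.9 m.
So at most 0.0005° × 15656.9 ≈ 7.82847 m east–west.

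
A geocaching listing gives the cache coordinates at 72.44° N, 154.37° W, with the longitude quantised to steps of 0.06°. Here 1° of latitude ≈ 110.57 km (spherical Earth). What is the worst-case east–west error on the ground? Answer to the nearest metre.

With a 0.06° grid the true value lies within half a step, ±0.06°/2 = ±0.03°, of the stored one.
One degree of longitude at 72.44° is 110570 × cos 72.44° ≈ 110570 × 0.3017 = 33359.5 m.
Maximum E–W displacement: 0.03 × 33359.5 = 1000.78 m.

1001 metres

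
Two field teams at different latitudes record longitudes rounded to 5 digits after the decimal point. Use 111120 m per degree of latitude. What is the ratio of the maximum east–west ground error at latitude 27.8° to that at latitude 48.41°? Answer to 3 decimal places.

1.333

Rounding to 5 decimal places leaves the longitude within ±5e-06° of the true value.
Error at 27.8° = 5e-06° × 111120 × cos 27.8° ≈ 0.5556 × 0.8846 = 0.49147 m.
At 48.41°: 5e-06° × 111120 × cos 48.41° = 5e-06 × 111120 × 0.6638 ≈ 0.3688 m.
Ratio: 0.49147 / 0.3688 = cos 27.8° / cos 48.41° ≈ 1.3326.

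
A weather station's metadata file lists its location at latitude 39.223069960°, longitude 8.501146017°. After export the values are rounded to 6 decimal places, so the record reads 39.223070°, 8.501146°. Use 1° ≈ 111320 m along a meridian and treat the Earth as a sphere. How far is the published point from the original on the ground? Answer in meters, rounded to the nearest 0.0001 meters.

The latitude changed by -0.000000040° and the longitude by +0.000000017°.
North–south shift: -0.000000040 × 111320 = -0.0044528 m.
East–west at this latitude: 0.000000017° × 111320 × cos 39.2231° ≈ 0.000000017 × 86238.5 = 0.00146605 m.
Combined displacement = (0.0044528² + 0.00146605²)^½ ≈ 0.00468794 m.

0.0047 meters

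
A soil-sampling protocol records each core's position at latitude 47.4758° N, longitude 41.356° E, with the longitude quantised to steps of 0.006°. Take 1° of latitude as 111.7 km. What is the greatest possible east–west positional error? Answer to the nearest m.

226 m

With a 0.006° grid the true value lies within half a step, ±0.006°/2 = ±0.003°, of the stored one.
At latitude 47.4758° a degree of longitude spans 111700 m × cos 47.4758° = 111700 × 0.6759 ≈ 75498.2 m.
So at most 0.003° × 75498.2 ≈ 226.495 m east–west.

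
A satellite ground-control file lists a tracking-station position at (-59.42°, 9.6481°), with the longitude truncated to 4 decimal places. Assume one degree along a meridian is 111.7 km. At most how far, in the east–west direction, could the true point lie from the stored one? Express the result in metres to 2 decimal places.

5.68 metres

Truncating at 4 decimal places can drop up to a full unit in the last place, so the longitude may be off by as much as 0.0001°.
One degree of longitude at 59.42° is 111700 × cos 59.42° ≈ 111700 × 0.5087 = 56826.4 m.
East–west error: 0.0001° × 56826.4 m/° ≈ 5.68264 m.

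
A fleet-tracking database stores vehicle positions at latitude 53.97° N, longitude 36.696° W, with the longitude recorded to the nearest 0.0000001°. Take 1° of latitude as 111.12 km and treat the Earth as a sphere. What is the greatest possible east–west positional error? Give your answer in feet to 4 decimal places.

Rounding to 7 decimal places leaves the longitude within ±5e-08° of the true value.
Parallels shrink by cos φ, so at 53.97° a degree of longitude is 111120 × 0.5882 ≈ 65361.8 m.
Maximum E–W displacement: 5e-08 × 65361.8 = 0.00326809 m.
Converting: 0.00326809 m × 3.2808 ft/m ≈ 0.010722 ft.

0.0107 feet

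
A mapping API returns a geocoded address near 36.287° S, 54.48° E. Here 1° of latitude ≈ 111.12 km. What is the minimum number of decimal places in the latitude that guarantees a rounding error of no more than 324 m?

One degree of latitude covers 111120 m.
Rounding to N decimal places gives at most 0.5 × 10⁻ᴺ degrees of error, i.e. 0.5 × 10⁻ᴺ × 111120 m.
Need 0.5 × 111120 × 10⁻ᴺ ≤ 324 → 10⁻ᴺ ≤ 5.832e-03, so N ≥ 2.23.
At 2 places the error can reach 556 m, but 3 places keeps it to 55.6 m.

3 decimal places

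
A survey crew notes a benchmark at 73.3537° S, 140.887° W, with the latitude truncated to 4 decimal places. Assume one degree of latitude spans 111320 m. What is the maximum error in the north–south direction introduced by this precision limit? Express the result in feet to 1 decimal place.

36.5 feet

Truncating at 4 decimal places can drop up to a full unit in the last place, so the latitude may be off by as much as 0.0001°.
Along the meridian that is 0.0001° × 111320 m/° = 11.132 m.
Converting: 11.132 m × 3.2808 ft/m ≈ 36.522 ft.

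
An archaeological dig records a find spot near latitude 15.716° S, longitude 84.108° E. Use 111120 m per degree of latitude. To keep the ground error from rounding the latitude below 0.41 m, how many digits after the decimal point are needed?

6

One degree of latitude covers 111120 m.
With N decimal places the half-ulp bound is 0.5·10⁻ᴺ°, or 0.5·10⁻ᴺ × 111120 m on the ground.
Setting 55560 × 10⁻ᴺ ≤ 0.41 gives 10ᴺ ≥ 1.355e+05, i.e. N ≥ 5.13.
N = 5 would give 0.556 m (too coarse); N = 6 gives 0.0556 m ≤ 0.41 m.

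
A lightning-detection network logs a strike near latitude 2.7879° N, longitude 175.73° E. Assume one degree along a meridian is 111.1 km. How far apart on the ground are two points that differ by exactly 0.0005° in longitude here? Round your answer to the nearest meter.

55 meters

One degree of longitude here spans 111100 × cos 2.7879° = 111100 × 0.9988 ≈ 110969 m; 0.0005° of that is 55.4843 m.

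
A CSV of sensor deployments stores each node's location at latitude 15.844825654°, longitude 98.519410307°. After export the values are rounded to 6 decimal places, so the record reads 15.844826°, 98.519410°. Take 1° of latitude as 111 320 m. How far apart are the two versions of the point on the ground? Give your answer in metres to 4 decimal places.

0.0506 metres

Δlat = 15.844825654 − 15.844826 = -0.000000346°; Δlon = 98.519410307 − 98.519410 = +0.000000307°.
North–south shift: -0.000000346 × 111320 = -0.0385167 m.
East–west at this latitude: 0.000000307° × 111320 × cos 15.8448° ≈ 0.000000307 × 107090 = 0.0328767 m.
Distance: √(0.0385167² + 0.0328767²) ≈ 0.0506401 m.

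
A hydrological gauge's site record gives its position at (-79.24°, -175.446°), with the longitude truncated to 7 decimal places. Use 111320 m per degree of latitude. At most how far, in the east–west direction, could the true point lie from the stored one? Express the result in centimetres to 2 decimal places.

0.21 centimetres

Truncating at 7 decimal places can drop up to a full unit in the last place, so the longitude may be off by as much as 1e-07°.
One degree of longitude at 79.24° is 111320 × cos 79.24° ≈ 111320 × 0.1867 = 20782.9 m.
East–west error: 1e-07° × 20782.9 m/° ≈ 0.00207829 m.
That is 0.00207829 m = 0.20783 cm.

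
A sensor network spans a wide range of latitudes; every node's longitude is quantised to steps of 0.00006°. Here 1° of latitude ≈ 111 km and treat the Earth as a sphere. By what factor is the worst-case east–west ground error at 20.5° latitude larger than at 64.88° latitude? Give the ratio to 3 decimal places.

With a 0.00006° grid the true value lies within half a step, ±0.00006°/2 = ±3e-05°, of the stored one.
Error at 20.5° = 3e-05° × 111000 × cos 20.5° ≈ 3.33 × 0.9367 = 3.1191 m.
At 64.88°: 3e-05° × 111000 × cos 64.88° = 3e-05 × 111000 × 0.4245 ≈ 1.4136 m.
The ratio reduces to cos 20.5° / cos 64.88° = 0.9367/0.4245 ≈ 2.2064.

2.206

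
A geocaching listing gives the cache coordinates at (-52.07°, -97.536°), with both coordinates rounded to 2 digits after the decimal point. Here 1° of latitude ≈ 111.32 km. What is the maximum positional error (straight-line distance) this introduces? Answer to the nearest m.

Rounding to 2 decimal places leaves each coordinate within ±0.005° of the true value.
Latitude error → 0.005 × 111320 = 556.6 m along the meridian.
E–W at 52.07°: 0.005° × 111320 × cos 52.07° = 0.005 × 111320 × 0.6147 ≈ 342.141 m.
Combining orthogonally: (556.6² + 342.141²)^½ ≈ 653.348 m.

653 m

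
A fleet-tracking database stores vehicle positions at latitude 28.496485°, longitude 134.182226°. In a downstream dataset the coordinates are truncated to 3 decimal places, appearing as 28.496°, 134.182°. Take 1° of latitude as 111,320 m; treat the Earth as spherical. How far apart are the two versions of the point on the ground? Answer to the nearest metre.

58 metres

Δlat = 28.496485 − 28.496 = +0.000485°; Δlon = 134.182226 − 134.182 = +0.000226°.
N–S: 0.000485° × 111320 m/° = 53.9902 m.
E–W at 28.496°: 0.000226° × 111320 × cos 28.496° = 0.000226 × 111320 × 0.8789 ≈ 22.1104 m.
Distance: √(53.9902² + 22.1104²) ≈ 58.3422 m.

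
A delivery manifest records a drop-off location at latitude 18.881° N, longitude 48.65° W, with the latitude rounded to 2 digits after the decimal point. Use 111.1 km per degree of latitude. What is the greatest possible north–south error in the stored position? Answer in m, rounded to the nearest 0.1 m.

Rounding to 2 decimal places leaves the latitude within ±0.005° of the true value.
So the N–S error is at most 0.005 × 111100 = 555.5 m.

555.5 m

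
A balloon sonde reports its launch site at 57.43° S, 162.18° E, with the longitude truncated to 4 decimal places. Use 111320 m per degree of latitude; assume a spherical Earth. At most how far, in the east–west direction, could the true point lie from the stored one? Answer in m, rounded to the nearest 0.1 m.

Truncating at 4 decimal places can drop up to a full unit in the last place, so the longitude may be off by as much as 0.0001°.
At latitude 57.43° a degree of longitude spans 111320 m × cos 57.43° = 111320 × 0.5383 ≈ 59926.9 m.
East–west error: 0.0001° × 59926.9 m/° ≈ 5.99269 m.

6.0 m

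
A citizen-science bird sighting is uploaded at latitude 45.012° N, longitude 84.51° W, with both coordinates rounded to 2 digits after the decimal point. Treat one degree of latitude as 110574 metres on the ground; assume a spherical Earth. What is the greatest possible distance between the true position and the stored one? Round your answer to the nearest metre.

Rounding to 2 decimal places leaves each coordinate within ±0.005° of the true value.
North–south component: 0.005° × 110574 = 552.87 m.
Longitude error → 0.005 × 110574 × cos 45.012° = 0.005 × 110574 × 0.7070 ≈ 390.856 m.
Worst case both components are at the extreme and orthogonal: √(552.87² + 390.856²) ≈ 677.077 m.

677 metres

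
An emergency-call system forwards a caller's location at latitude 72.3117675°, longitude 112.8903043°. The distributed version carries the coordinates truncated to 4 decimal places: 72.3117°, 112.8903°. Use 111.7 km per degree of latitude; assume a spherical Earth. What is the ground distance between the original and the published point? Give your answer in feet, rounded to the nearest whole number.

25 feet

Δlat = 72.3117675 − 72.3117 = +0.0000675°; Δlon = 112.8903043 − 112.8903 = +0.0000043°.
N–S: 0.0000675° × 111700 m/° = 7.53975 m.
E–W at 72.3117°: 0.0000043° × 111700 × cos 72.3117° = 0.0000043 × 111700 × 0.3038 ≈ 0.145937 m.
Combined displacement = (7.53975² + 0.145937²)^½ ≈ 7.54116 m.
In feet: 7.54116 m ÷ 0.3048 ≈ 24.741 ft.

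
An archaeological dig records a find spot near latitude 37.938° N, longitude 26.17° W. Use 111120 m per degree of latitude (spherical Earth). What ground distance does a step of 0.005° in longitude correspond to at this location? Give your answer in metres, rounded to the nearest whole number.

At 37.938° a degree of longitude is 111120 × cos 37.938° ≈ 87637.7 m, so 0.005° corresponds to 438.189 m.

438 metres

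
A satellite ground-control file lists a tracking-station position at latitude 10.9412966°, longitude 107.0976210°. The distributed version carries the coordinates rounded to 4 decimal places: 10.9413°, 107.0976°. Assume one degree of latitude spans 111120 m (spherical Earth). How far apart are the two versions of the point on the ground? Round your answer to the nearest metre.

2 metres

The latitude changed by -0.0000034° and the longitude by +0.0000210°.
North–south shift: -0.0000034 × 111120 = -0.377808 m.
E–W at 10.9413°: 0.0000210° × 111120 × cos 10.9413° = 0.0000210 × 111120 × 0.9818 ≈ 2.2911 m.
Hypotenuse of the two orthogonal shifts: √(0.377808² + 2.2911²) = 2.32204 m.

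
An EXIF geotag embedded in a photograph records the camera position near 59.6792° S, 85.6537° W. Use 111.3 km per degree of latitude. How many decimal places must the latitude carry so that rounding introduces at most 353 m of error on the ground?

One degree of latitude covers 111300 m.
N decimal places → at most half a unit in the last place, 0.5 × 10⁻ᴺ° = 111300/2 × 10⁻ᴺ m.
Need 0.5 × 111300 × 10⁻ᴺ ≤ 353 → 10⁻ᴺ ≤ 6.343e-03, so N ≥ 2.20.
So 3 decimal places suffice (55.6 m); 2 would allow up to 556 m.

3 decimal places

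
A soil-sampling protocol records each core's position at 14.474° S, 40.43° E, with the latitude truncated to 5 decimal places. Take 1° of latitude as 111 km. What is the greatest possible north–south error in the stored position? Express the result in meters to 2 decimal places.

Truncating at 5 decimal places can drop up to a full unit in the last place, so the latitude may be off by as much as 1e-05°.
North–south distance: 1e-05° × 111000 m/° = 1.11 m.

1.11 meters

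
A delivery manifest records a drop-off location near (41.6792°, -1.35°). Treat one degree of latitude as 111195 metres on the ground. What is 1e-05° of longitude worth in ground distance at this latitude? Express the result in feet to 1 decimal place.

2.7 feet

1e-05° of longitude at 41.6792° is 1e-05 × 111195 × cos 41.6792° ≈ 1e-05 × 83049.3 = 0.830493 m.
Converting: 0.830493 m × 3.2808 ft/m ≈ 2.7247 ft.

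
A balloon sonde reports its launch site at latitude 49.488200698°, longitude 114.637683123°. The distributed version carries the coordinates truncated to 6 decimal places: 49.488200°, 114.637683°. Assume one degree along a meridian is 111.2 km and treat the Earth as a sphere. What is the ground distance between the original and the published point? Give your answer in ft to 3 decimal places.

0.256 ft

Δlat = 49.488200698 − 49.488200 = +0.000000698°; Δlon = 114.637683123 − 114.637683 = +0.000000123°.
N–S: 0.000000698° × 111200 m/° = 0.0776176 m.
East–west at this latitude: 0.000000123° × 111200 × cos 49.4882° ≈ 0.000000123 × 72236 = 0.00888503 m.
Combined displacement = (0.0776176² + 0.00888503²)^½ ≈ 0.0781245 m.
Converting: 0.0781245 m × 3.2808 ft/m ≈ 0.25631 ft.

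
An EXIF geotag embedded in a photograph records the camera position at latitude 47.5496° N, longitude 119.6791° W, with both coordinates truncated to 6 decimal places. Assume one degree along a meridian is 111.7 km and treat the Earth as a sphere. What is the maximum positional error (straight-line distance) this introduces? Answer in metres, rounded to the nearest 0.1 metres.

Truncating at 6 decimal places can drop up to a full unit in the last place, so each coordinate may be off by as much as 1e-06°.
N–S: 1e-06° × 111700 m/° = 0.1117 m.
E–W at 47.5496°: 1e-06° × 111700 × cos 47.5496° = 1e-06 × 111700 × 0.6750 ≈ 0.0753921 m.
Worst case both components are at the extreme and orthogonal: √(0.1117² + 0.0753921²) ≈ 0.134762 m.

0.1 metres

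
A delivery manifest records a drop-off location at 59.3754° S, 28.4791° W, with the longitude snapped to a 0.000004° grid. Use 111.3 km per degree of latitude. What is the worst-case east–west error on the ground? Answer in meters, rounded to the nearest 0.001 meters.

0.113 meters

With a 0.000004° grid the true value lies within half a step, ±0.000004°/2 = ±2e-06°, of the stored one.
At latitude 59.3754° a degree of longitude spans 111300 m × cos 59.3754° = 111300 × 0.5094 ≈ 56697.4 m.
So at most 2e-06° × 56697.4 ≈ 0.113395 m east–west.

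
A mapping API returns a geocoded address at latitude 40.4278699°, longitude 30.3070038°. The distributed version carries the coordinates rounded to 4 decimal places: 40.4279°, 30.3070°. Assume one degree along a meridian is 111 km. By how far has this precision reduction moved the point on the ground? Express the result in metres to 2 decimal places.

3.36 metres

The latitude changed by -0.0000301° and the longitude by +0.0000038°.
N–S: -0.0000301° × 111000 m/° = -3.3411 m.
East–west at this latitude: 0.0000038° × 111000 × cos 40.4279° ≈ 0.0000038 × 84495.7 = 0.321084 m.
Distance: √(3.3411² + 0.321084²) ≈ 3.35649 m.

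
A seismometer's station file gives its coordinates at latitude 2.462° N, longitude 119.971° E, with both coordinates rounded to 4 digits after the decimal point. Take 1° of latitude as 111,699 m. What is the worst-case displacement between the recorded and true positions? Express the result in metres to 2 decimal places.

7.89 metres

Rounding to 4 decimal places leaves each coordinate within ±5e-05° of the true value.
North–south component: 5e-05° × 111699 = 5.58495 m.
E–W at 2.462°: 5e-05° × 111699 × cos 2.462° = 5e-05 × 111699 × 0.9991 ≈ 5.57979 m.
The two errors are perpendicular, so the maximum displacement is √(5.58495² + 5.57979²) ≈ 7.89467 m.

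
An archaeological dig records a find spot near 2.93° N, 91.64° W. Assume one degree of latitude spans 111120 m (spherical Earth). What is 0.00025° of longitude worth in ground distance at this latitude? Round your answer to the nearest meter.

0.00025° of longitude at 2.93° is 0.00025 × 111120 × cos 2.93° ≈ 0.00025 × 110975 = 27.7437 m.

28 meters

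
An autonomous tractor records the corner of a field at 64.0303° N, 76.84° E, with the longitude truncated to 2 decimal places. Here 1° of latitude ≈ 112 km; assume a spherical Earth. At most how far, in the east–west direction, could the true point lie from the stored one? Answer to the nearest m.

490 m

Truncating at 2 decimal places can drop up to a full unit in the last place, so the longitude may be off by as much as 0.01°.
One degree of longitude at 64.0303° is 112000 × cos 64.0303° ≈ 112000 × 0.4379 = 49044.3 m.
So at most 0.01° × 49044.3 ≈ 490.443 m east–west.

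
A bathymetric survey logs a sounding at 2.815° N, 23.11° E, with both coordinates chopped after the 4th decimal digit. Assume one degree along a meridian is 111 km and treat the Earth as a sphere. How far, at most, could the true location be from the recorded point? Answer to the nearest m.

16 m

Truncating at 4 decimal places can drop up to a full unit in the last place, so each coordinate may be off by as much as 0.0001°.
North–south component: 0.0001° × 111000 = 11.1 m.
E–W at 2.815°: 0.0001° × 111000 × cos 2.815° = 0.0001 × 111000 × 0.9988 ≈ 11.0866 m.
The two errors are perpendicular, so the maximum displacement is √(11.1² + 11.0866²) ≈ 15.6883 m.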